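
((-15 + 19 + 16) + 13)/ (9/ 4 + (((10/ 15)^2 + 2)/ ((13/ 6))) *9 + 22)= 1716/ 1789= 0.96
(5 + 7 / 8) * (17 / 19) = 5.26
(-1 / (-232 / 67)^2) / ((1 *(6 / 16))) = -0.22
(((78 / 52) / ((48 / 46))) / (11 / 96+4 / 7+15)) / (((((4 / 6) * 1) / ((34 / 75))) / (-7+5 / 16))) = -878577 / 2108200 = -0.42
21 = 21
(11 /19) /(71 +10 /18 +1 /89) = 8811 /1089175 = 0.01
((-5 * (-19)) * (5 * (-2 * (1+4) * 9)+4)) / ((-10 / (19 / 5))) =80503 / 5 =16100.60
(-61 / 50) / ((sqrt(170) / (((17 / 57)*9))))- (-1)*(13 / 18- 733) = -13181 / 18- 183*sqrt(170) / 9500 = -732.53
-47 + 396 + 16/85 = 29681/85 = 349.19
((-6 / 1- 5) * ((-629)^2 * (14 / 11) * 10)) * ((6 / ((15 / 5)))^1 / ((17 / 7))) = -45615080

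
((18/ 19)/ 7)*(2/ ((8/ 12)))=54/ 133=0.41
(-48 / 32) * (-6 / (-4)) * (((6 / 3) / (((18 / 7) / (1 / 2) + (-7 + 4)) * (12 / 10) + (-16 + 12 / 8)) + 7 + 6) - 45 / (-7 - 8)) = -5949 / 167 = -35.62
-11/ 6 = -1.83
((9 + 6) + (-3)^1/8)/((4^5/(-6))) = -0.09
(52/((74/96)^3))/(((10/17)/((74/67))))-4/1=95928868/458615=209.17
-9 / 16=-0.56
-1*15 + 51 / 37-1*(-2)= -430 / 37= -11.62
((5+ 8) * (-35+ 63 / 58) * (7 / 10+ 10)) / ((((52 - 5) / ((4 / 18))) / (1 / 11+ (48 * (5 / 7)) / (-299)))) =16446649 / 31035510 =0.53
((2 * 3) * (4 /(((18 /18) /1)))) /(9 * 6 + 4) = 12 /29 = 0.41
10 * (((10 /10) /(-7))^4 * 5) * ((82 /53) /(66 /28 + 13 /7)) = 8200 /1072561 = 0.01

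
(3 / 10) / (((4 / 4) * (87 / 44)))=22 / 145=0.15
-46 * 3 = -138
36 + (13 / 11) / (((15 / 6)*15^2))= 445526 / 12375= 36.00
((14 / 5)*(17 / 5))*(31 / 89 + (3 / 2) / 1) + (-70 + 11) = -92124 / 2225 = -41.40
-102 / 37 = -2.76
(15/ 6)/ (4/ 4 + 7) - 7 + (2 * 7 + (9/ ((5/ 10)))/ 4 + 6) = 285/ 16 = 17.81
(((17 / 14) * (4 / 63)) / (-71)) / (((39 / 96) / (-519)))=188224 / 135681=1.39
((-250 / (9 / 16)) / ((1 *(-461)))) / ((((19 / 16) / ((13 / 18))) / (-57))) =-416000 / 12447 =-33.42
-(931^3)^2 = -651175550545069081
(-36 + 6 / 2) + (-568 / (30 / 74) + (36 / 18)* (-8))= -21751 / 15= -1450.07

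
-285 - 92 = -377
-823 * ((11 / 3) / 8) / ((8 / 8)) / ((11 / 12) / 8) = -3292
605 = 605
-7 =-7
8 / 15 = 0.53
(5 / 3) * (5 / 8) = 25 / 24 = 1.04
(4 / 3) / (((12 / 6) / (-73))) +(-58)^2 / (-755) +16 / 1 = -84082 / 2265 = -37.12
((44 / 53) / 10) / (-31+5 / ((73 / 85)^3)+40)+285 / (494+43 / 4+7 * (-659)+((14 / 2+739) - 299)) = -185999674657 / 2550457753465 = -0.07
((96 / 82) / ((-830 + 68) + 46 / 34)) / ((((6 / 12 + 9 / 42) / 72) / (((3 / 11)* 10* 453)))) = -1117815552 / 5831881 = -191.67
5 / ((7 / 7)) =5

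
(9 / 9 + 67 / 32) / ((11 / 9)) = 81 / 32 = 2.53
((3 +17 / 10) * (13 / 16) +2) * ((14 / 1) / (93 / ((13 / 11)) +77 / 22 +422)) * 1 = 0.16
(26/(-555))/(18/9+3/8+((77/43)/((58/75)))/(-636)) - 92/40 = -807113867/347930610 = -2.32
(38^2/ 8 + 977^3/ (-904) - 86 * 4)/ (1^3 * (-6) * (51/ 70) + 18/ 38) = 620260553605/ 2343168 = 264710.24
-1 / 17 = -0.06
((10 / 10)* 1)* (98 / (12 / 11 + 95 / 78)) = 12012 / 283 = 42.45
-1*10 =-10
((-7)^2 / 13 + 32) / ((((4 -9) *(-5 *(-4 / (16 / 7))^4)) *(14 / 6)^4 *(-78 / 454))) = -145919232 / 4871256845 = -0.03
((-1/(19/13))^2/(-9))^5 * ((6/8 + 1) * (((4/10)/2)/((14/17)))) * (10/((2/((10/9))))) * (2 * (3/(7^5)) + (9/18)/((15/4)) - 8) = 1161916586888698472/164286743448491222992461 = 0.00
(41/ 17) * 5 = 205/ 17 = 12.06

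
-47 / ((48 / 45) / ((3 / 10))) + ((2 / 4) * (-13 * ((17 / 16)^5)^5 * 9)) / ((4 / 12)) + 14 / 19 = -39085576738272247523145397309459037 / 48170722808672717256874721804288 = -811.40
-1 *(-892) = 892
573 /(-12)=-191 /4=-47.75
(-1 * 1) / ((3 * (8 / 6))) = -1 / 4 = -0.25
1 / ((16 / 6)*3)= 1 / 8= 0.12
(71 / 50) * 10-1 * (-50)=64.20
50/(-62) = -25/31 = -0.81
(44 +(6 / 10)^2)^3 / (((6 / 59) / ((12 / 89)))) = 160944687422 / 1390625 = 115735.51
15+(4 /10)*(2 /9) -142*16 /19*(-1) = 115141 /855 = 134.67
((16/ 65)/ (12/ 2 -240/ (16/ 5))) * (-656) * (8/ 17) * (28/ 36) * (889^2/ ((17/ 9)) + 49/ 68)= 64319886848/ 179469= 358389.96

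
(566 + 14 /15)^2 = 72318016 /225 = 321413.40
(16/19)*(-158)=-2528/19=-133.05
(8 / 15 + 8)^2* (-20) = -65536 / 45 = -1456.36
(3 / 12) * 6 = 1.50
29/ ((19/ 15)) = 435/ 19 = 22.89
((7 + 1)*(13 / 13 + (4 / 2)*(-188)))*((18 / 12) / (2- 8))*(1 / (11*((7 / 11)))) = 750 / 7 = 107.14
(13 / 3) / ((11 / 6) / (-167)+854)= 4342 / 855697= 0.01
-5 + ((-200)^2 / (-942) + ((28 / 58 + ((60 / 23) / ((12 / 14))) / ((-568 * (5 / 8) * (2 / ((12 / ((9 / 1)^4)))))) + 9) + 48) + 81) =1480024823653 / 16260452163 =91.02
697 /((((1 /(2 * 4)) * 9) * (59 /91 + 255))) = 63427 /26172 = 2.42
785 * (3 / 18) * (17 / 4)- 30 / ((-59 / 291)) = 996875 / 1416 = 704.01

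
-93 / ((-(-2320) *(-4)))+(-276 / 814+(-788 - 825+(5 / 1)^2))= -5999055269 / 3776960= -1588.33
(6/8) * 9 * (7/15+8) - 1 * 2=1103/20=55.15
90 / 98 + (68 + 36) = 5141 / 49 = 104.92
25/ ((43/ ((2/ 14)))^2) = 25/ 90601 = 0.00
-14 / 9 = -1.56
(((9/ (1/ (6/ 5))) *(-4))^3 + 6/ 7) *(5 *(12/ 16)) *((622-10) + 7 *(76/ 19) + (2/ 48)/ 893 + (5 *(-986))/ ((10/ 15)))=5106375308831199/ 2500400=2042223367.79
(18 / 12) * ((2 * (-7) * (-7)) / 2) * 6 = 441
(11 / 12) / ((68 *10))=11 / 8160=0.00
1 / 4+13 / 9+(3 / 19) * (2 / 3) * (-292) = -19865 / 684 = -29.04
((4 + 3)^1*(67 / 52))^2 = 219961 / 2704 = 81.35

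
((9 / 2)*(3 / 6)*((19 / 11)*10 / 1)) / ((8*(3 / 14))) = 1995 / 88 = 22.67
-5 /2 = -2.50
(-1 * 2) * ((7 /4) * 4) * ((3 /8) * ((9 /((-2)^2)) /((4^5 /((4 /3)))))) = -63 /4096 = -0.02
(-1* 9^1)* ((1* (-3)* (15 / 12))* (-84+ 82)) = -135 / 2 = -67.50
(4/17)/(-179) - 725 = -2206179/3043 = -725.00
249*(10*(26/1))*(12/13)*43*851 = 2186797680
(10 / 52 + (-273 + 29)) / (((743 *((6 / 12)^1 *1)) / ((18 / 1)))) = -114102 / 9659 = -11.81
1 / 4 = 0.25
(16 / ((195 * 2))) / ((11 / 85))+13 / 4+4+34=71329 / 1716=41.57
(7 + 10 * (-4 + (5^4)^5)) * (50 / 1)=47683715820310850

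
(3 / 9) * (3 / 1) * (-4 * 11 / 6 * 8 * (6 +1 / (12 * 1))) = -3212 / 9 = -356.89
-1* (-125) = 125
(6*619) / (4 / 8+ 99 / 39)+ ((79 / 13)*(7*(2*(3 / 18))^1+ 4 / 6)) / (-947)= 1188780681 / 972569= 1222.31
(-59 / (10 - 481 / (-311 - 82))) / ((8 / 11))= -23187 / 3208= -7.23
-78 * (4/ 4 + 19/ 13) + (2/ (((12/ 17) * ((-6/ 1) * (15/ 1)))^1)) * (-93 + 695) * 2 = -229.90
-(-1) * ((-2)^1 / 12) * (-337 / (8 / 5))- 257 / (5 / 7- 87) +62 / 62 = 283271 / 7248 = 39.08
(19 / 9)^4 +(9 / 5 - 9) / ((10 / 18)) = 1132261 / 164025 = 6.90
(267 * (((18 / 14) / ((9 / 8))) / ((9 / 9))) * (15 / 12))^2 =145487.76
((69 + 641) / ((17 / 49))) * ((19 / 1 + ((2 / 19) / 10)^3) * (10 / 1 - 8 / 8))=1020120270372 / 2915075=349946.49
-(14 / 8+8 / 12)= -29 / 12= -2.42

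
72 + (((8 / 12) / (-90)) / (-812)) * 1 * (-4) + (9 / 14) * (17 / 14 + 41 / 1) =76072337 / 767340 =99.14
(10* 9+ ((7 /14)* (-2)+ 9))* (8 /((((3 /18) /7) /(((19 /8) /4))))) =19551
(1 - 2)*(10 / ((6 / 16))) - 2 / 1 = -86 / 3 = -28.67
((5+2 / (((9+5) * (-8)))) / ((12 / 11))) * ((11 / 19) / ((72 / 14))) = 3751 / 7296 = 0.51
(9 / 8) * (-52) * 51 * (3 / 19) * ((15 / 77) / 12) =-7.65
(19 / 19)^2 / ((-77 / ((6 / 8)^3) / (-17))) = 459 / 4928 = 0.09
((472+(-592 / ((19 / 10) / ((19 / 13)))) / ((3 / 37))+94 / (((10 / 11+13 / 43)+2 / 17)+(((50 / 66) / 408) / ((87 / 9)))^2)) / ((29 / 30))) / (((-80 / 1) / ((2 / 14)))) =23944949327988797 / 2554790528598581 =9.37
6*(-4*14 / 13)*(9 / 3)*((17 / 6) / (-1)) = 2856 / 13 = 219.69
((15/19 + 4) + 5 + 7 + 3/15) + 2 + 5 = 2279/95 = 23.99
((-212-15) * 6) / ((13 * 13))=-1362 / 169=-8.06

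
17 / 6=2.83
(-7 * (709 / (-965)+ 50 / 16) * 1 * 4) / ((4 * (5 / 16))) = -258342 / 4825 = -53.54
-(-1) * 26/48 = 13/24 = 0.54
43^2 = 1849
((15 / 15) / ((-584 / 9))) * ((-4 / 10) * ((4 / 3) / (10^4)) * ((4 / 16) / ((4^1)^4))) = 0.00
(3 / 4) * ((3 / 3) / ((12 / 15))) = 15 / 16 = 0.94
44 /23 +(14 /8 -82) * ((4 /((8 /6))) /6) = -7031 /184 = -38.21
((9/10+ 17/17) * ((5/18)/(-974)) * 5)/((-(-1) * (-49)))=95/1718136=0.00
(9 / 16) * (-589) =-5301 / 16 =-331.31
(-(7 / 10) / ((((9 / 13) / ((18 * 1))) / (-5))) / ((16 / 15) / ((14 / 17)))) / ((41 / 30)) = 143325 / 2788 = 51.41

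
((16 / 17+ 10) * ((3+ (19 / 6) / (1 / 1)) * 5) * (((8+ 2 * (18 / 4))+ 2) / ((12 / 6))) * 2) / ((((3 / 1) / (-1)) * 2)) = -108965 / 102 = -1068.28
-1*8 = -8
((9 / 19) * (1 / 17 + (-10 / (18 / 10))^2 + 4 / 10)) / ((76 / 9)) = 215659 / 122740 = 1.76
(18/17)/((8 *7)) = 9/476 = 0.02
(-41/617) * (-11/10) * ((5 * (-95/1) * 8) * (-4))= 685520/617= 1111.05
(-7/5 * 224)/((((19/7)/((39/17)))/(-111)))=47515104/1615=29421.12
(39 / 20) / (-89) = -39 / 1780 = -0.02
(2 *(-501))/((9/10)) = -3340/3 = -1113.33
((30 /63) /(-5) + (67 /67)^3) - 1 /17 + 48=17438 /357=48.85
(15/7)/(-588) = -0.00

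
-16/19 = -0.84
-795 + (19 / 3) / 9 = -21446 / 27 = -794.30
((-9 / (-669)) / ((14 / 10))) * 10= 150 / 1561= 0.10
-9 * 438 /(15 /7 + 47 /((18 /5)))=-496692 /1915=-259.37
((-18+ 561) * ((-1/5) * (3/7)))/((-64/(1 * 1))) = 1629/2240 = 0.73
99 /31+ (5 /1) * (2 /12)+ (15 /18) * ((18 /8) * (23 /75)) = 17119 /3720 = 4.60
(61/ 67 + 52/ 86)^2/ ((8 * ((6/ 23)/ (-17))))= -2483270325/ 132802576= -18.70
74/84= 37/42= 0.88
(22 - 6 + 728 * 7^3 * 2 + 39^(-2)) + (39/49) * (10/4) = 74443439285/149058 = 499425.99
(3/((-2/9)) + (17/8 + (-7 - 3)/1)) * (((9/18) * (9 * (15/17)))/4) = -23085/1088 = -21.22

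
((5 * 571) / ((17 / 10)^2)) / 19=285500 / 5491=51.99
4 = 4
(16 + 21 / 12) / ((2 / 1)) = 71 / 8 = 8.88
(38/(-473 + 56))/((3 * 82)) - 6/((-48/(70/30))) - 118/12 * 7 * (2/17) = -54456529/6975576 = -7.81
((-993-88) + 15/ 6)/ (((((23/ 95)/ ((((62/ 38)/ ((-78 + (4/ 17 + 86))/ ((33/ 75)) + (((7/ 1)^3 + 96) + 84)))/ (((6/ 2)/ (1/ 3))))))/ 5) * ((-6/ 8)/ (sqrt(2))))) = 208402150 * sqrt(2)/ 20969307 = 14.06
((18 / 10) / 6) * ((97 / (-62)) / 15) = -97 / 3100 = -0.03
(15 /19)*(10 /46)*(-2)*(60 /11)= -9000 /4807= -1.87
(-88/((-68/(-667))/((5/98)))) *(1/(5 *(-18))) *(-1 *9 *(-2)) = 7337/833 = 8.81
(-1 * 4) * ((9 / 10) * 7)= -126 / 5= -25.20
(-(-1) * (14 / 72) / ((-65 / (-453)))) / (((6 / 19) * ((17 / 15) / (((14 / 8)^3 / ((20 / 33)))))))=75773159 / 2263040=33.48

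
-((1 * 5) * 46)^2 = -52900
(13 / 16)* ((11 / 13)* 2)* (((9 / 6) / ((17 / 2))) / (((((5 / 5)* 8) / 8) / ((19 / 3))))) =209 / 136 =1.54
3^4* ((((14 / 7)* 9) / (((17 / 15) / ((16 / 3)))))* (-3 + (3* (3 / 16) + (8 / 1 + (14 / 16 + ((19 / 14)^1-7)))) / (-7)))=-20244330 / 833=-24302.92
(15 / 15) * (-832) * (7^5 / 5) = -13983424 / 5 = -2796684.80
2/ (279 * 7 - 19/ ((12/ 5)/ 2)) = 12/ 11623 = 0.00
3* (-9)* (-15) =405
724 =724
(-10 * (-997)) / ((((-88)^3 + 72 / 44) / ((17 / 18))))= -932195 / 67465566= -0.01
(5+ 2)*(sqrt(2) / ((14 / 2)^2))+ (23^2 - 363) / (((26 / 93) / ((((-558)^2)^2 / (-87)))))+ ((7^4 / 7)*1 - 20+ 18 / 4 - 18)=-498892043159053 / 754+ sqrt(2) / 7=-661660534693.50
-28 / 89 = -0.31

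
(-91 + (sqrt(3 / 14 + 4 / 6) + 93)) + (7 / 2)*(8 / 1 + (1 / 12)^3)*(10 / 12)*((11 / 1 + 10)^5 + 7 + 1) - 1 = sqrt(1554) / 42 + 1976198263111 / 20736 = 95302772.11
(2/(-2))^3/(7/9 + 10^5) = -9/900007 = -0.00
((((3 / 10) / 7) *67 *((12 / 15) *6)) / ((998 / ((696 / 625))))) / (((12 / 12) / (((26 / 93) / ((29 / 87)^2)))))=65471328 / 1691921875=0.04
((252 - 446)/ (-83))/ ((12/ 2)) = 97/ 249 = 0.39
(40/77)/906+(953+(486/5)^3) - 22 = 4008093079411/4360125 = 919261.05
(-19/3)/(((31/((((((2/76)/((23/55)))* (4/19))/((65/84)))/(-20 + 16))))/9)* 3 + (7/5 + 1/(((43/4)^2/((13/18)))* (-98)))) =189356090/72139292223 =0.00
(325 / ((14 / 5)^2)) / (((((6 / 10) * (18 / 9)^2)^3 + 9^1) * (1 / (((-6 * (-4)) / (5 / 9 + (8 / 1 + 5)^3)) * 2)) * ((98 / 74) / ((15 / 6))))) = 0.07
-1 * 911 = -911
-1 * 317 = -317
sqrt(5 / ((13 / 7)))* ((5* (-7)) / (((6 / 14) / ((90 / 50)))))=-241.20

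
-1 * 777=-777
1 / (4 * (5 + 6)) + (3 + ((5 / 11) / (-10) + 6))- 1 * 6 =131 / 44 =2.98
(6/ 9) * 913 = 1826/ 3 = 608.67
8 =8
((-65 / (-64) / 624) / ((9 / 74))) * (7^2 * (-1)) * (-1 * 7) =63455 / 13824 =4.59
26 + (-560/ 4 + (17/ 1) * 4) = -46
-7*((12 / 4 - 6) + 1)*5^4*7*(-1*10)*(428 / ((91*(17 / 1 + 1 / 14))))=-524300000 / 3107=-168747.99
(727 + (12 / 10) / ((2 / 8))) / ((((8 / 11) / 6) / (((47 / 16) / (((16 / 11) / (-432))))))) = -5267210.54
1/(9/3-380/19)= -1/17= -0.06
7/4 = 1.75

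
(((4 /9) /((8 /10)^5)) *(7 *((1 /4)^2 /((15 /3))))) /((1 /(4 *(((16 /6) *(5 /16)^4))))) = 2734375 /226492416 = 0.01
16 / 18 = 8 / 9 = 0.89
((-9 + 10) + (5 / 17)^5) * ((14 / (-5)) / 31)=-19921748 / 220077835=-0.09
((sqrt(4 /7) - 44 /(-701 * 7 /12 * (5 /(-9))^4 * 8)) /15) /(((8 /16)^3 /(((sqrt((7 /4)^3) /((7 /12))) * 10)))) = 3464208 * sqrt(7) /3066875+16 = 18.99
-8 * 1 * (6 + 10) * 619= -79232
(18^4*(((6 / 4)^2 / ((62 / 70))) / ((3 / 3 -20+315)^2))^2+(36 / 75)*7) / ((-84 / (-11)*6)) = 0.07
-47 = -47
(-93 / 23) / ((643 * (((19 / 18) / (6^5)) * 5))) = -9.27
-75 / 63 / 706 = -25 / 14826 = -0.00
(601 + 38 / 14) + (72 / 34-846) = -28580 / 119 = -240.17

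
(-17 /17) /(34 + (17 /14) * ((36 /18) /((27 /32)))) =-189 /6970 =-0.03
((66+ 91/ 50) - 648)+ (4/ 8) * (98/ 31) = -896829/ 1550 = -578.60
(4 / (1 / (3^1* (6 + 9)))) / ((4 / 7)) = 315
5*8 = 40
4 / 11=0.36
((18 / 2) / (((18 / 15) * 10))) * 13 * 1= 39 / 4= 9.75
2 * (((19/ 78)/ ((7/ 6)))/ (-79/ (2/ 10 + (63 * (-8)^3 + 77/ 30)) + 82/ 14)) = 0.07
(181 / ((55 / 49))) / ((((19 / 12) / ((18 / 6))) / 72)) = 22988448 / 1045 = 21998.51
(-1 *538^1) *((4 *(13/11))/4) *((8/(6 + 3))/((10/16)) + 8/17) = -10127312/8415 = -1203.48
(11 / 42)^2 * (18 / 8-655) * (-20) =895.50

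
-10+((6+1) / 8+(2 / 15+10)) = 121 / 120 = 1.01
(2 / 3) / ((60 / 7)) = 7 / 90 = 0.08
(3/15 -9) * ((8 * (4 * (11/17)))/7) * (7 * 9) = -139392/85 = -1639.91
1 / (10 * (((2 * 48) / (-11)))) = -11 / 960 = -0.01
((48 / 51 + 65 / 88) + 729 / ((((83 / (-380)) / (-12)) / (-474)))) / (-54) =2357231672381 / 6705072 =351559.49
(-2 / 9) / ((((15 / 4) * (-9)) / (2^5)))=0.21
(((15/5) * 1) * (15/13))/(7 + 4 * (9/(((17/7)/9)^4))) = 3758445/7379986159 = 0.00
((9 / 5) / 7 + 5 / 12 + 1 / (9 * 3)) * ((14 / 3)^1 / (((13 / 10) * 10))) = 2687 / 10530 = 0.26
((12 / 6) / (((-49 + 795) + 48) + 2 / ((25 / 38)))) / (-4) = -25 / 39852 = -0.00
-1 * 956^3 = -873722816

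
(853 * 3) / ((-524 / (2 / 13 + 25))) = -836793 / 6812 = -122.84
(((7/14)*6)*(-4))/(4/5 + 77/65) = -260/43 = -6.05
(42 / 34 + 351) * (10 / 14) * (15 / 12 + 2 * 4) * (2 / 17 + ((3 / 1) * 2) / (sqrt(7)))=553890 / 2023 + 1661670 * sqrt(7) / 833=5551.55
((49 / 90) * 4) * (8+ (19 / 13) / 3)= 32438 / 1755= 18.48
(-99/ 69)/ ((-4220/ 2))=33/ 48530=0.00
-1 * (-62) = 62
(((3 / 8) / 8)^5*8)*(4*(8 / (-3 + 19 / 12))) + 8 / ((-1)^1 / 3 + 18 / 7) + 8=9697196585 / 837812224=11.57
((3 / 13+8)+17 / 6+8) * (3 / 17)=1487 / 442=3.36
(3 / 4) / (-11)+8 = 349 / 44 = 7.93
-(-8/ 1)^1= 8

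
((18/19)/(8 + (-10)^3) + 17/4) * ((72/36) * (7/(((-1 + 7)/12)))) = 280301/2356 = 118.97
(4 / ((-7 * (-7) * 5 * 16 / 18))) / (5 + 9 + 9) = 0.00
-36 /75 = -12 /25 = -0.48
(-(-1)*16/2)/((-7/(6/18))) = -8/21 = -0.38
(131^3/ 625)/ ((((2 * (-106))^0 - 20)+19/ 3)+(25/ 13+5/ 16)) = -1402808784/ 4068125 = -344.83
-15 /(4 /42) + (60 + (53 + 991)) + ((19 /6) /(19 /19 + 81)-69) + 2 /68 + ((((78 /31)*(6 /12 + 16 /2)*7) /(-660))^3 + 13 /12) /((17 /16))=18211127570227073 /20727989427750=878.58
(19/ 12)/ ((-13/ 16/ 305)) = -594.36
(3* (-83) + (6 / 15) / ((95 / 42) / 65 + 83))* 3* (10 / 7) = -338660838 / 317359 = -1067.12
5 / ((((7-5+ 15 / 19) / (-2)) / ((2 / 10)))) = -38 / 53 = -0.72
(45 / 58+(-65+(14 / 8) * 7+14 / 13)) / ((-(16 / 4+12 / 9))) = 230259 / 24128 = 9.54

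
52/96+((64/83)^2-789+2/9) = -390676505/496008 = -787.64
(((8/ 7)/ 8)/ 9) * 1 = 1/ 63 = 0.02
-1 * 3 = -3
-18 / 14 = -9 / 7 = -1.29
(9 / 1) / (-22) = -9 / 22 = -0.41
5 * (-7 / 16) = -35 / 16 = -2.19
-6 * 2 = -12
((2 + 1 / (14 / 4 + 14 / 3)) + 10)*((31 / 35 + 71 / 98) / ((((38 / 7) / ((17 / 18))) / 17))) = 7524693 / 130340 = 57.73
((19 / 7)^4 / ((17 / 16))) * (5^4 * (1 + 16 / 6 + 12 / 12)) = 2606420000 / 17493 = 148997.88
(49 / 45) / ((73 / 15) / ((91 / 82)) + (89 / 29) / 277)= 35819147 / 144621069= 0.25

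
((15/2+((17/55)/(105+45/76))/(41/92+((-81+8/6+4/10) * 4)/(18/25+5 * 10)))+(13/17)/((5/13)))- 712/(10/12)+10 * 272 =4764387699717433/2540887885250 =1875.09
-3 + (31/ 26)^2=-1067/ 676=-1.58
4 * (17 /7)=68 /7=9.71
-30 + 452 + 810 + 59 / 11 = 13611 / 11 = 1237.36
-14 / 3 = -4.67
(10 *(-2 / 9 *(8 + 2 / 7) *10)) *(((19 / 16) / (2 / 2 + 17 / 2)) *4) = -5800 / 63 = -92.06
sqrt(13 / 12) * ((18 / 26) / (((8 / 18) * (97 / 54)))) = 729 * sqrt(39) / 5044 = 0.90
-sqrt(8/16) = -sqrt(2)/2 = -0.71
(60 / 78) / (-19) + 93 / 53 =22441 / 13091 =1.71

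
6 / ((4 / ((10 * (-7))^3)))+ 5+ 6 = -514489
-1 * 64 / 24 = -2.67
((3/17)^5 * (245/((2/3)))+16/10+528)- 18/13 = 97510349801/184581410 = 528.28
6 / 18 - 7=-20 / 3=-6.67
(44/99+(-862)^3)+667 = -5764529345/9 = -640503260.56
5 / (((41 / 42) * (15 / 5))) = 70 / 41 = 1.71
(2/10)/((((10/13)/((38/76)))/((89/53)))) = 0.22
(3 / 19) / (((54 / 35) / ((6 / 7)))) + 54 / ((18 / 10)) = 1715 / 57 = 30.09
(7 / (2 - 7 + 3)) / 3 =-7 / 6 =-1.17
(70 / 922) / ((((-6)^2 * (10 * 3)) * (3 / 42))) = 49 / 49788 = 0.00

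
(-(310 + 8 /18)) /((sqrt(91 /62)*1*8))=-1397*sqrt(5642) /3276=-32.03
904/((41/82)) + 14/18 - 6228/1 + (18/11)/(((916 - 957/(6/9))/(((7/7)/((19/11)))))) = -785159117/177669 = -4419.22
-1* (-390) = 390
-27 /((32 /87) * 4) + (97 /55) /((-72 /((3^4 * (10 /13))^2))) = -26994951 /237952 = -113.45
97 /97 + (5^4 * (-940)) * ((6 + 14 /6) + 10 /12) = -16156247 /3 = -5385415.67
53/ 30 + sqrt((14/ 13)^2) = 1109/ 390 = 2.84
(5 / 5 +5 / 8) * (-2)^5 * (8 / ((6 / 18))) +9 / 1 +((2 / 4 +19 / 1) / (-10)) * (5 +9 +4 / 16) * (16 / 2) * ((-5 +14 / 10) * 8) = 129081 / 25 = 5163.24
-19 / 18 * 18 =-19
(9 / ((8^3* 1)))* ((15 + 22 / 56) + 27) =10683 / 14336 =0.75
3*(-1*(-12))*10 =360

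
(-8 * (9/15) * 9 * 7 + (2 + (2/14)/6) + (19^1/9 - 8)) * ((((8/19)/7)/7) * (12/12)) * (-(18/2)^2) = 213.17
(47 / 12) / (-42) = -47 / 504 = -0.09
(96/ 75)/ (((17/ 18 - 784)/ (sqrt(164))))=-1152 * sqrt(41)/ 352375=-0.02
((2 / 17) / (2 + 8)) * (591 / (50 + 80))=591 / 11050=0.05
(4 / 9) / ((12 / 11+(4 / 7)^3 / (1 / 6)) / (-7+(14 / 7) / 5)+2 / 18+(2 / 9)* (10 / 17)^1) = -4.77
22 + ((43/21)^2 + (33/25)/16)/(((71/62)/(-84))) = -21738643/74550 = -291.60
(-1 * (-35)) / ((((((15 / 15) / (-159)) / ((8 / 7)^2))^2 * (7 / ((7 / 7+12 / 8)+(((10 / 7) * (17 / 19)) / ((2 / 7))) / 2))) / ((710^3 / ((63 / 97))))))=179750861850009600000 / 319333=562894726977824.40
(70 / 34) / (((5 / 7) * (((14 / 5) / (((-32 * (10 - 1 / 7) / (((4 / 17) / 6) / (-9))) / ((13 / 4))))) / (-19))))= -5663520 / 13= -435655.38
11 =11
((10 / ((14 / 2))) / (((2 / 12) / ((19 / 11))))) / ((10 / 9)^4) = 373977 / 38500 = 9.71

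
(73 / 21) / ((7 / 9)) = 219 / 49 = 4.47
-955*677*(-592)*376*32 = 4605232599040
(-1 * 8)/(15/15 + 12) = -8/13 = -0.62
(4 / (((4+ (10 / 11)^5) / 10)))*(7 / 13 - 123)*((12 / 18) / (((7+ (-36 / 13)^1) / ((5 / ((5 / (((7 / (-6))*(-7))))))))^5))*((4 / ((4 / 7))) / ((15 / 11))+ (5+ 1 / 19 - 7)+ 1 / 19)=-1481864816436275453 / 24159303759375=-61337.23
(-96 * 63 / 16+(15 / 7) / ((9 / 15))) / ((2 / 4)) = -5242 / 7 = -748.86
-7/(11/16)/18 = -56/99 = -0.57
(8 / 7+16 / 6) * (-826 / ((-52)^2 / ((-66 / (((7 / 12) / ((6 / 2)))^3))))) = 605594880 / 57967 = 10447.24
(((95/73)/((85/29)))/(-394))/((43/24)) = -6612/10512511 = -0.00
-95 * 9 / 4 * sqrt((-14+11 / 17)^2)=-194085 / 68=-2854.19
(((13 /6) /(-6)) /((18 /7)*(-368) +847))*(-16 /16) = -91 /25020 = -0.00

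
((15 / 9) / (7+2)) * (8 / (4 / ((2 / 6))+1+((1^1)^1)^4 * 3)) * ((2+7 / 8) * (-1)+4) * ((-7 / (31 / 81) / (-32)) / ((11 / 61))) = 57645 / 174592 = 0.33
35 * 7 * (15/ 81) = 1225/ 27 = 45.37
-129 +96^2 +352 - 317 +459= 9581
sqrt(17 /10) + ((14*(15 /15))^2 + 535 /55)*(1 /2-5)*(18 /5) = -183303 /55 + sqrt(170) /10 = -3331.48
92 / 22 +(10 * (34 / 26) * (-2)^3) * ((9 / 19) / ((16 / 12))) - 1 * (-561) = 528.02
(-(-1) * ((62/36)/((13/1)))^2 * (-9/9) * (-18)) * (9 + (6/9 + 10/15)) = 29791/9126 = 3.26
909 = 909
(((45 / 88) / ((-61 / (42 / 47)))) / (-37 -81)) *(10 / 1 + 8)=8505 / 7442732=0.00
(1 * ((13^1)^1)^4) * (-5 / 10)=-28561 / 2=-14280.50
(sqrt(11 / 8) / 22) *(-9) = -9 *sqrt(22) / 88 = -0.48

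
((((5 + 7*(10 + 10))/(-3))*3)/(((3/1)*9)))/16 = -145/432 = -0.34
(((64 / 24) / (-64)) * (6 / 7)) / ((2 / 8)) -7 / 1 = -50 / 7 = -7.14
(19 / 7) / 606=0.00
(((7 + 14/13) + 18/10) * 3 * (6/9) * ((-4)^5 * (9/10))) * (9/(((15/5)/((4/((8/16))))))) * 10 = -284000256/65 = -4369234.71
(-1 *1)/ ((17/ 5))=-5/ 17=-0.29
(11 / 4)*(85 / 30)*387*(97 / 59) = 2339931 / 472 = 4957.48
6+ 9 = 15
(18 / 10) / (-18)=-1 / 10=-0.10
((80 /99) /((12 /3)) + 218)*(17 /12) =183617 /594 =309.12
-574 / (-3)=574 / 3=191.33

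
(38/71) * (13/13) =38/71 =0.54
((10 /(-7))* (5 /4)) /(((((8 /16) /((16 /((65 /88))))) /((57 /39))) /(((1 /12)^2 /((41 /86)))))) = -718960 /436527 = -1.65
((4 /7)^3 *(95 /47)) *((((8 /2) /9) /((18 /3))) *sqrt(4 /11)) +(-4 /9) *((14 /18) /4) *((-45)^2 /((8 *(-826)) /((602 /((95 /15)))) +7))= 2.82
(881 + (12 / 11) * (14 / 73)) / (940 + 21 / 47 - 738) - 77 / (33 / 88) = -4606802569 / 22921635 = -200.98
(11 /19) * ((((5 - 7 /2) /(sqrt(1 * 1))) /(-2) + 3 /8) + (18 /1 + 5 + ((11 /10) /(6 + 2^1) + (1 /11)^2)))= 220421 /16720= 13.18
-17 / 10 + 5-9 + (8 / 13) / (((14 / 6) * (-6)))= -5227 / 910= -5.74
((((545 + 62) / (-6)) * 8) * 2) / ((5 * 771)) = -4856 / 11565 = -0.42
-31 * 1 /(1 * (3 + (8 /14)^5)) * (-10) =1042034 /10289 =101.28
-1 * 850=-850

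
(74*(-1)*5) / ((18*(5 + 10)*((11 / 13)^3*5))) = -81289 / 179685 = -0.45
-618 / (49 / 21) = -1854 / 7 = -264.86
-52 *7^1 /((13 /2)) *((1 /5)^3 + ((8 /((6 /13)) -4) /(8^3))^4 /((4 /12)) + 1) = -399533168699 /7077888000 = -56.45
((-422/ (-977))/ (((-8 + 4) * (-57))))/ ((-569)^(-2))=68313571/ 111378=613.35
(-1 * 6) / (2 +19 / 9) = -54 / 37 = -1.46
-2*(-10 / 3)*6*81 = 3240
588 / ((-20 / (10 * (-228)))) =67032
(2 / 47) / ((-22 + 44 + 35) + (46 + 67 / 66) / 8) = 1056 / 1560353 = 0.00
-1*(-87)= 87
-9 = -9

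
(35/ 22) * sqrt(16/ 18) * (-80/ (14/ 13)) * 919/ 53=-2389400 * sqrt(2)/ 1749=-1932.03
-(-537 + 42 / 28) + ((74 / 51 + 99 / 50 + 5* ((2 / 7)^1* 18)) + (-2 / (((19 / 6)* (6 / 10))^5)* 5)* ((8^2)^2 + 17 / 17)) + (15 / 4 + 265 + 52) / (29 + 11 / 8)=-1932187406023129 / 1790033869575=-1079.41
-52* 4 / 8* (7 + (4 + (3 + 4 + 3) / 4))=-351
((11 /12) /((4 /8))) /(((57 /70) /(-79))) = -30415 /171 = -177.87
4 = 4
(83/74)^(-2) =5476/6889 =0.79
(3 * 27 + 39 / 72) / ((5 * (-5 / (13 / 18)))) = -25441 / 10800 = -2.36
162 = 162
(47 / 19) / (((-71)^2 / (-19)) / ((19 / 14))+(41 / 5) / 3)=-13395 / 1043809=-0.01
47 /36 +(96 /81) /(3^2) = 1397 /972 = 1.44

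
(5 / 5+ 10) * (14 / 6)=77 / 3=25.67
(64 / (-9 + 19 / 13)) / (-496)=26 / 1519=0.02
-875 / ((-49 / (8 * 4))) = 4000 / 7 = 571.43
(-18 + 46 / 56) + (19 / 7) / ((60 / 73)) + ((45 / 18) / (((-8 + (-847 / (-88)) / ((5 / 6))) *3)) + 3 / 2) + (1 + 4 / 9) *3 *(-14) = -1085569 / 14910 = -72.81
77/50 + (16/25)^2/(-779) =1499063/973750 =1.54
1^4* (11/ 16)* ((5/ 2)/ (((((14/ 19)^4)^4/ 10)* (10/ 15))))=3414.39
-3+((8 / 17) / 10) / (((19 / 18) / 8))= -4269 / 1615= -2.64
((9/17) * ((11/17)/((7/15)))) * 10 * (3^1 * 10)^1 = 445500/2023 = 220.22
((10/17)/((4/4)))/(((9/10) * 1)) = 100/153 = 0.65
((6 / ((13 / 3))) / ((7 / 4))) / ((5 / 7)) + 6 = 462 / 65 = 7.11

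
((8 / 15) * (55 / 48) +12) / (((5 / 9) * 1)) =227 / 10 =22.70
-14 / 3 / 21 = -2 / 9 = -0.22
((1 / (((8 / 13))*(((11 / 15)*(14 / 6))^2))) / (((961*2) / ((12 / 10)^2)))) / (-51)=-3159 / 387448292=-0.00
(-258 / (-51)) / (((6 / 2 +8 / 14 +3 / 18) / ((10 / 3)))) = 12040 / 2669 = 4.51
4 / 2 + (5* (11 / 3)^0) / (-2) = -0.50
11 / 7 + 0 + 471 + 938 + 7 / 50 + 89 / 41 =20274859 / 14350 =1412.88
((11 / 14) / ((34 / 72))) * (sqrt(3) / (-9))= -22 * sqrt(3) / 119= -0.32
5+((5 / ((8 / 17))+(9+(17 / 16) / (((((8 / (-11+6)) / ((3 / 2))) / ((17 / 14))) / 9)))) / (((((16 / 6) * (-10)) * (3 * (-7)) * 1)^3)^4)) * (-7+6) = 5.00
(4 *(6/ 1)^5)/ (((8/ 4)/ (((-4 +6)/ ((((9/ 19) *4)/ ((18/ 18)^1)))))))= 16416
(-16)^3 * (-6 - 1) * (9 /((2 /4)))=516096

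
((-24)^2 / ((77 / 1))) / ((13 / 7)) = 576 / 143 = 4.03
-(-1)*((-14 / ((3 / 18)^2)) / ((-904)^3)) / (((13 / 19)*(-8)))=-1197 / 9603922432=-0.00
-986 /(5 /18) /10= -8874 /25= -354.96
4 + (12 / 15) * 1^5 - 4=4 / 5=0.80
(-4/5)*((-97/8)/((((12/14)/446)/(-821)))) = -124313357/30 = -4143778.57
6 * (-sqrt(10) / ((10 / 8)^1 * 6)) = -4 * sqrt(10) / 5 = -2.53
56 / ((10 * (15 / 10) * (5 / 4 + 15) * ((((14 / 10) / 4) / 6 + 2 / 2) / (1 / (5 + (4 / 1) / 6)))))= 5376 / 140335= 0.04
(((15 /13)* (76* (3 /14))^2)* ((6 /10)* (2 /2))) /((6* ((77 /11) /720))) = 14035680 /4459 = 3147.72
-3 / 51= -1 / 17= -0.06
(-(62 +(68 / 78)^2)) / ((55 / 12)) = -13.69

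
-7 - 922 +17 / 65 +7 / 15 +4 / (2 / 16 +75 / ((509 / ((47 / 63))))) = -3569670797 / 3917355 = -911.25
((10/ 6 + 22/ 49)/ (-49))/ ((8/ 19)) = -0.10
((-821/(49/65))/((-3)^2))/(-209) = 53365/92169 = 0.58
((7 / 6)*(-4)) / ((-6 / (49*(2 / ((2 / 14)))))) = 4802 / 9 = 533.56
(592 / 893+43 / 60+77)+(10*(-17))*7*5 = -314601421 / 53580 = -5871.62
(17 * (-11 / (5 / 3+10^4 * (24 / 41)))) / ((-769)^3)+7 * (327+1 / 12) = 529326858764346611 / 231189164883420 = 2289.58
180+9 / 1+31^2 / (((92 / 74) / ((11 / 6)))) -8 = 441083 / 276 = 1598.13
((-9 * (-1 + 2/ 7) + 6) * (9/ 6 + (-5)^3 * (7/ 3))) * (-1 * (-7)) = -50489/ 2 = -25244.50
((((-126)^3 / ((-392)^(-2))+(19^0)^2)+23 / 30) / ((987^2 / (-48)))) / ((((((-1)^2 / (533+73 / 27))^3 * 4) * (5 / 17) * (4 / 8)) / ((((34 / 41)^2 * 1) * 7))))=19054683100037418.05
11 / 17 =0.65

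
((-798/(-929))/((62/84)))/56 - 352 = -20273299/57598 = -351.98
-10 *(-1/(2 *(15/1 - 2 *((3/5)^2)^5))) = 48828125/146366277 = 0.33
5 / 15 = 1 / 3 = 0.33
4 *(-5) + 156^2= 24316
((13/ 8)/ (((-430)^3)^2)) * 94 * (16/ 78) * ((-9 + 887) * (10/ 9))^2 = 0.00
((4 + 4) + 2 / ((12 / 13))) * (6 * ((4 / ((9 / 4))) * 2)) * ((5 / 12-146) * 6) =-1705072 / 9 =-189452.44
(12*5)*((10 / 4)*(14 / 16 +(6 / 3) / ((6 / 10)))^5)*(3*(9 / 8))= 262752512525 / 393216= 668214.19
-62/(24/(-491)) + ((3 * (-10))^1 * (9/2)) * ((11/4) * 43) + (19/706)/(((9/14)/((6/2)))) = -15562225/1059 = -14695.21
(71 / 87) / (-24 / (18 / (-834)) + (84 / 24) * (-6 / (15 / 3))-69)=355 / 451878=0.00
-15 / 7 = -2.14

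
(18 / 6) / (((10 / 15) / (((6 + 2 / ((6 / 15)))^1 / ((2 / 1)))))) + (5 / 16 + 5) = 481 / 16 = 30.06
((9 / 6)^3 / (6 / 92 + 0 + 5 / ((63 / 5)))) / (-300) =-13041 / 535600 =-0.02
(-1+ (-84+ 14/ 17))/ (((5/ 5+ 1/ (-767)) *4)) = -1097577/ 52088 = -21.07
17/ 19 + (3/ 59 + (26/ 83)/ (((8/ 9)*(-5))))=1628443/ 1860860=0.88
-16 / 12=-4 / 3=-1.33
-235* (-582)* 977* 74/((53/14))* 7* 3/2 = 1453565026620/53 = 27425755219.25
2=2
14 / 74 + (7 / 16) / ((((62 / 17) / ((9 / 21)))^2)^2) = 567898036213 / 3000423682816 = 0.19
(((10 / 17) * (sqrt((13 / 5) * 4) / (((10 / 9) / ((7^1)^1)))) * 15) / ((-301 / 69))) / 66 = -621 * sqrt(65) / 8041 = -0.62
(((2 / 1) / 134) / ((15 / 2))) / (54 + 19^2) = 2 / 417075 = 0.00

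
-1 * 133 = -133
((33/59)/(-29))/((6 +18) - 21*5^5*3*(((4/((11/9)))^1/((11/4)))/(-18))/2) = -1331/450793748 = -0.00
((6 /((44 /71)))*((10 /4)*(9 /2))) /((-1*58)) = -9585 /5104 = -1.88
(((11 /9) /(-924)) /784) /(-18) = 1 /10668672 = 0.00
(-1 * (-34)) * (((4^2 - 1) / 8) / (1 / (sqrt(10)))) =255 * sqrt(10) / 4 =201.60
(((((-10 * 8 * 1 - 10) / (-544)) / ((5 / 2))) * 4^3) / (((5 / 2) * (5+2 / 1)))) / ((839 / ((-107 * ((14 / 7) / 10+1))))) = -92448 / 2496025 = -0.04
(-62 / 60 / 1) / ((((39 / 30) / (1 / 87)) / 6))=-62 / 1131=-0.05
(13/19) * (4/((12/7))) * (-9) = -273/19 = -14.37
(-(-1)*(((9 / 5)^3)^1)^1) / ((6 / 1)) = 243 / 250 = 0.97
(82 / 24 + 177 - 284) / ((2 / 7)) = -8701 / 24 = -362.54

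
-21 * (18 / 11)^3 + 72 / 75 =-3029856 / 33275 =-91.06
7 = 7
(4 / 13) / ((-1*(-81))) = 4 / 1053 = 0.00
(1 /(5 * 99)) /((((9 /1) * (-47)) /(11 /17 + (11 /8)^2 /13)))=-1019 /269231040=-0.00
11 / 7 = 1.57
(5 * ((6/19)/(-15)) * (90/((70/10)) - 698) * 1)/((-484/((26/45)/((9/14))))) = -11336/84645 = -0.13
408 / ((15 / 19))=2584 / 5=516.80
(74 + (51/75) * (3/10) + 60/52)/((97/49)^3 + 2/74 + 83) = 0.83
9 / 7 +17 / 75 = 794 / 525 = 1.51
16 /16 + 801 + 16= 818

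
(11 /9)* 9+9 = 20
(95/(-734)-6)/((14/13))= -58487/10276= -5.69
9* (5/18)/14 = 5/28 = 0.18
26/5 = 5.20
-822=-822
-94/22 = -47/11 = -4.27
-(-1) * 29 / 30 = 29 / 30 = 0.97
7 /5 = 1.40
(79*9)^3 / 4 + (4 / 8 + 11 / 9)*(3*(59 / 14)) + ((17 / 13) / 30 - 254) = 245307222799 / 2730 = 89856125.57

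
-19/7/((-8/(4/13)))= 19/182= 0.10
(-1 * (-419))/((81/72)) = 3352/9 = 372.44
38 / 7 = 5.43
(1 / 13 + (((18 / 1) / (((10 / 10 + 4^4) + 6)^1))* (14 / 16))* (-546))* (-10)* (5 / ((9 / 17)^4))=465756944525 / 22432059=20763.00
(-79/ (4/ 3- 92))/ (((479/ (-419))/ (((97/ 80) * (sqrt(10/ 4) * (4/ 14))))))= -9632391 * sqrt(10)/ 72961280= -0.42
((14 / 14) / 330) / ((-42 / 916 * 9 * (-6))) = 229 / 187110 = 0.00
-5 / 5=-1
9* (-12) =-108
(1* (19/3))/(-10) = -19/30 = -0.63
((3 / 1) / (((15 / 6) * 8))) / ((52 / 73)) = 219 / 1040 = 0.21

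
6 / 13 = 0.46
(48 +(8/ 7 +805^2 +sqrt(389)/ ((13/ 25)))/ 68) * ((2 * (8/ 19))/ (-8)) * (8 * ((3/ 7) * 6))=-17276328/ 833 - 1800 * sqrt(389)/ 29393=-20741.10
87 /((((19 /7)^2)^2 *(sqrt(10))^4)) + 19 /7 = 249072109 /91224700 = 2.73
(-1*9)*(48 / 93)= -144 / 31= -4.65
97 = 97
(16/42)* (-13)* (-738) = 25584/7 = 3654.86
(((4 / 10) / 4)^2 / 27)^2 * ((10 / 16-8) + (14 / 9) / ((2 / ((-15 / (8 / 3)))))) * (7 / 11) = -329 / 320760000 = -0.00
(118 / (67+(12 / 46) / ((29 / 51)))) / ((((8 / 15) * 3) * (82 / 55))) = 2164415 / 2951672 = 0.73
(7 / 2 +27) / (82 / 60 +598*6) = 915 / 107681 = 0.01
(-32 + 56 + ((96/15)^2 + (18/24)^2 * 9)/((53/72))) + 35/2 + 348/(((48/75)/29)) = 84125687/5300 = 15872.77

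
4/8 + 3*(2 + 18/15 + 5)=251/10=25.10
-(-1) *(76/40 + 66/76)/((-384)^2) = 263/14008320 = 0.00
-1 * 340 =-340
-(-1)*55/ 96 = 55/ 96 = 0.57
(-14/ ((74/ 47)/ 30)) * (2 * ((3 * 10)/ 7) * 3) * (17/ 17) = -253800/ 37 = -6859.46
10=10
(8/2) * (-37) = -148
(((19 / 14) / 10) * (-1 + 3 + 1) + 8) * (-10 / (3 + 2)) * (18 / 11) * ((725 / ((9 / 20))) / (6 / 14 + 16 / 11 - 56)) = 3413300 / 4167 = 819.13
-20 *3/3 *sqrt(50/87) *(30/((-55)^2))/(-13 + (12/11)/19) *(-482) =-5.60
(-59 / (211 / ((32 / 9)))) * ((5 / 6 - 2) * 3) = 6608 / 1899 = 3.48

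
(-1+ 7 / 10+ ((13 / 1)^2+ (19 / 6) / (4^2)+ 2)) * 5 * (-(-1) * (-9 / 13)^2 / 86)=2214837 / 465088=4.76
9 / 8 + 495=3969 / 8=496.12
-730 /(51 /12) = -2920 /17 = -171.76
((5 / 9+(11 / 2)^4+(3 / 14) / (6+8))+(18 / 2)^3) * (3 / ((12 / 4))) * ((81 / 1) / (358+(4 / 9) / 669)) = 628838038737 / 1689929248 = 372.11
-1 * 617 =-617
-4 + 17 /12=-31 /12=-2.58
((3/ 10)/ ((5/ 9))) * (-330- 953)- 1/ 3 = -103973/ 150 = -693.15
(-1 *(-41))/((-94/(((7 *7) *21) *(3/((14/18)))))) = -162729/94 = -1731.16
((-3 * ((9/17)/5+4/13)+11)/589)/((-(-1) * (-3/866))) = -9338944/1952535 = -4.78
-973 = -973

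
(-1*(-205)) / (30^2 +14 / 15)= 3075 / 13514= 0.23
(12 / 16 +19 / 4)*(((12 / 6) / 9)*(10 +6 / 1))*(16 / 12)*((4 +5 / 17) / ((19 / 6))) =102784 / 2907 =35.36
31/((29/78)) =2418/29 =83.38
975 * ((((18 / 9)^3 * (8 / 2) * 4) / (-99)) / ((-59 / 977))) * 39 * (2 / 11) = 1056723200 / 7139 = 148021.18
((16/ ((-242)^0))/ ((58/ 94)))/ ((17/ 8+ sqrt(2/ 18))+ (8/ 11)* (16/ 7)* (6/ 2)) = 1389696/ 399011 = 3.48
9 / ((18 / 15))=15 / 2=7.50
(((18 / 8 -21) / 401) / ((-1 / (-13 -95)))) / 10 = -405 / 802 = -0.50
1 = 1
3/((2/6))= 9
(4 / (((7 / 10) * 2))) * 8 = 160 / 7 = 22.86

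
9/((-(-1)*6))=1.50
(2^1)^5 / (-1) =-32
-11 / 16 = -0.69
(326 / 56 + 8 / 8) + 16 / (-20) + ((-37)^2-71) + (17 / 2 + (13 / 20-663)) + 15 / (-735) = 159287 / 245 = 650.15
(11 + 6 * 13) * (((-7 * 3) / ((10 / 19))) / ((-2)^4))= -35511 / 160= -221.94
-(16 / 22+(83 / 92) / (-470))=-0.73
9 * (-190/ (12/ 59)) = -16815/ 2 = -8407.50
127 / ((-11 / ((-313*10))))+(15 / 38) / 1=15105545 / 418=36137.67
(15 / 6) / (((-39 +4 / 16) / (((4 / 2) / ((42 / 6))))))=-4 / 217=-0.02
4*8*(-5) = -160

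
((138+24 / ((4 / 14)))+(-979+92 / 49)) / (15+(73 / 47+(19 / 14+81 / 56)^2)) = -111299008 / 3598311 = -30.93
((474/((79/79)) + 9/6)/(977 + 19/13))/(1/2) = 4121/4240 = 0.97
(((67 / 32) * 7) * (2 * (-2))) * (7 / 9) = -3283 / 72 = -45.60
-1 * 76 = -76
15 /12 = 5 /4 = 1.25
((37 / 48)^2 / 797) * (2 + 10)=1369 / 153024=0.01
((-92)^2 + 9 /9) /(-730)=-1693 /146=-11.60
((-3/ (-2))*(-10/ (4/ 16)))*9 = -540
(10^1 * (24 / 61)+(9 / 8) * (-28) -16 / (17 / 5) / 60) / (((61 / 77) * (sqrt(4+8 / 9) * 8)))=-1204007 * sqrt(11) / 2024224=-1.97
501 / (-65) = -501 / 65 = -7.71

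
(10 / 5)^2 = 4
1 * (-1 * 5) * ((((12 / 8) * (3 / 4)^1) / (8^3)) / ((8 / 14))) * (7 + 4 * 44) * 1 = -57645 / 16384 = -3.52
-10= -10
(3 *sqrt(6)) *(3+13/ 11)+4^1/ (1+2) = 4/ 3+138 *sqrt(6)/ 11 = 32.06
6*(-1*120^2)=-86400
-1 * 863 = -863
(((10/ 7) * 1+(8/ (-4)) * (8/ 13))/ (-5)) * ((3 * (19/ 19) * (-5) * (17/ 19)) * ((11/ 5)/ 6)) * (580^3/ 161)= 235926.77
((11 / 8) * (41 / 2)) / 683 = 451 / 10928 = 0.04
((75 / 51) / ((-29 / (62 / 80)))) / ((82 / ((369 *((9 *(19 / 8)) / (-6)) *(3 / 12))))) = 79515 / 504832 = 0.16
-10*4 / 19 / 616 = -5 / 1463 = -0.00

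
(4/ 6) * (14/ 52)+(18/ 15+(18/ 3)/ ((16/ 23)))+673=1065487/ 1560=683.00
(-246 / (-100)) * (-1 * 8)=-492 / 25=-19.68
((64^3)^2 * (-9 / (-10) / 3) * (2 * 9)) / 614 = 927712935936 / 1535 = 604373248.17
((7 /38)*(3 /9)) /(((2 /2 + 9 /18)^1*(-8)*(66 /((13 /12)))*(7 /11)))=-13 /98496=-0.00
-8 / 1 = -8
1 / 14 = 0.07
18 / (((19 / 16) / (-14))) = -4032 / 19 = -212.21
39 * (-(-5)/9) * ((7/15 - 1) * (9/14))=-52/7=-7.43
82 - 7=75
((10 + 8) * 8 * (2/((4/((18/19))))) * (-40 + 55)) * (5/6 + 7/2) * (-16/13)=-5456.84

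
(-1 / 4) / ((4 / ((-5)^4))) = -625 / 16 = -39.06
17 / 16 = 1.06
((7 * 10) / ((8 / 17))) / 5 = 119 / 4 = 29.75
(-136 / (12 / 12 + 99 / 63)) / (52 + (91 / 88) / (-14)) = -83776 / 82251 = -1.02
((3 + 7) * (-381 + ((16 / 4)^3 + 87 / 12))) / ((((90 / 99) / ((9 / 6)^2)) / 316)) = -9690219 / 4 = -2422554.75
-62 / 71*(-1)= 62 / 71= 0.87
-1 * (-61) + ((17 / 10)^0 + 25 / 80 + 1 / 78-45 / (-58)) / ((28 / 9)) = 10416725 / 168896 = 61.68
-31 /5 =-6.20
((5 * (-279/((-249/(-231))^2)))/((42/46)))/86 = -9058665/592454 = -15.29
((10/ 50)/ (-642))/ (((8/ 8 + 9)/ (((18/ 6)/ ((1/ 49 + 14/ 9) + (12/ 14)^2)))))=-441/ 10903300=-0.00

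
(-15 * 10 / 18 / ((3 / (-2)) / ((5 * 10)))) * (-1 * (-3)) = 2500 / 3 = 833.33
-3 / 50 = -0.06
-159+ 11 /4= -625 /4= -156.25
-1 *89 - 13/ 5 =-458/ 5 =-91.60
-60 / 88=-15 / 22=-0.68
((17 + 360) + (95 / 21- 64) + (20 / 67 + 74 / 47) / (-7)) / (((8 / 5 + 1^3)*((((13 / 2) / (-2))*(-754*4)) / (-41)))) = -2150433395 / 4213276977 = -0.51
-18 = -18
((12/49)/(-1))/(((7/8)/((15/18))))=-80/343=-0.23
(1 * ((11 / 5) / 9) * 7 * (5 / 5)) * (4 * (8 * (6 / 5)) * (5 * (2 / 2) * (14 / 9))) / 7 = 9856 / 135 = 73.01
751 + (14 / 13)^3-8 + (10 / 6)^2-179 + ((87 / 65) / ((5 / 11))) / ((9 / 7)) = 281921956 / 494325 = 570.32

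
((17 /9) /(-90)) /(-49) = 17 /39690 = 0.00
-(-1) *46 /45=46 /45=1.02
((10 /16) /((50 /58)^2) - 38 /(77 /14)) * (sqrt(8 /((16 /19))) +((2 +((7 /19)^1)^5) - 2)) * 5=-66749 * sqrt(38) /4400 - 1121850443 /5447417800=-93.72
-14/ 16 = -7/ 8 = -0.88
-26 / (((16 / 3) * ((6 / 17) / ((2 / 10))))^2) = -3757 / 12800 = -0.29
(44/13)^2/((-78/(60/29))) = -19360/63713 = -0.30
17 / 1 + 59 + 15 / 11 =851 / 11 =77.36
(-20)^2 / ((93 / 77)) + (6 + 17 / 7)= 221087 / 651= 339.61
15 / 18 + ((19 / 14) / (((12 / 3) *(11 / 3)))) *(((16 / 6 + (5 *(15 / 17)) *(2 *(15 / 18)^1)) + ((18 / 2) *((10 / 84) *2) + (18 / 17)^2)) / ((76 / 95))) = 17718905 / 7477008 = 2.37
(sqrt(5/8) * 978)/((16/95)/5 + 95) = 77425 * sqrt(10)/30094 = 8.14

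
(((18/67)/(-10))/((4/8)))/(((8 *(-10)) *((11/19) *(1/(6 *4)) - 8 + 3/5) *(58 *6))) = -171/653508620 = -0.00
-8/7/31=-8/217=-0.04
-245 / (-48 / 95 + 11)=-23275 / 997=-23.35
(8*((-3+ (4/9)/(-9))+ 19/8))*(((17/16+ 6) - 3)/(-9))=28405/11664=2.44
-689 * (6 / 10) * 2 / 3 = -1378 / 5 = -275.60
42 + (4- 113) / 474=19799 / 474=41.77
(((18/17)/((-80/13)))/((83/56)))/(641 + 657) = -819/9157390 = -0.00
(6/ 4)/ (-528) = -1/ 352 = -0.00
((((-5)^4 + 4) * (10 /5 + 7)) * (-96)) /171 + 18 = -60042 /19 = -3160.11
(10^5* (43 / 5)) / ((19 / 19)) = 860000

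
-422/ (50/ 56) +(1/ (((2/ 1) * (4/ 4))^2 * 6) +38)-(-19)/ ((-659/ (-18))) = -434.08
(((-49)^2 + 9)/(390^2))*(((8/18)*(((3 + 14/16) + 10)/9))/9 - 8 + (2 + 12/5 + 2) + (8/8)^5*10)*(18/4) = 4963877/8213400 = 0.60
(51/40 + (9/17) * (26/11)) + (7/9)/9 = 1583017/605880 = 2.61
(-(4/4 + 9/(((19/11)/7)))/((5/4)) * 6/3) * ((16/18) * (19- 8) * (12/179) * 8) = -16039936/51015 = -314.42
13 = 13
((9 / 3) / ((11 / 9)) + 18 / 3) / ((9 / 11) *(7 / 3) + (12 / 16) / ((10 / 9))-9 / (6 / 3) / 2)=1240 / 49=25.31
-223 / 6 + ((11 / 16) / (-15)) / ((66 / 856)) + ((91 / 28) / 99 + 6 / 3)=-35371 / 990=-35.73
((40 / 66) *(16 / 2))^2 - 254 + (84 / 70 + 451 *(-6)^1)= -15982666 / 5445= -2935.29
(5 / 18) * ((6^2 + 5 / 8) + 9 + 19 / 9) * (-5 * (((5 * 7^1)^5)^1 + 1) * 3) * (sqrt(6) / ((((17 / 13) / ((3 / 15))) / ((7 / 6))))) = -2281542998735 * sqrt(6) / 1224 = -4565862886.54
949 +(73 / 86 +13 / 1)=82805 / 86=962.85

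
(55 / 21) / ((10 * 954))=11 / 40068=0.00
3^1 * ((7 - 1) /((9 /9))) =18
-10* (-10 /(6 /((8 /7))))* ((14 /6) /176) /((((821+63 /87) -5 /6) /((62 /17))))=17980 /16026087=0.00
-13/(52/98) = -24.50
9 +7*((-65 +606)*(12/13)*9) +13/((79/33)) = 32325504/1027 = 31475.66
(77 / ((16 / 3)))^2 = 208.44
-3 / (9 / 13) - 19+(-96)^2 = 27578 / 3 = 9192.67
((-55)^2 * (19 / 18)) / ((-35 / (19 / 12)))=-218405 / 1512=-144.45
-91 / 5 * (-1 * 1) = 91 / 5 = 18.20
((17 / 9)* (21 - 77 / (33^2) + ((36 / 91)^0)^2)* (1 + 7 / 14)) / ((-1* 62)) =-1.00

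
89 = 89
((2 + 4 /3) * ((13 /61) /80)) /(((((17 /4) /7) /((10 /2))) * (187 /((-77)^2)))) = 245245 /105774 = 2.32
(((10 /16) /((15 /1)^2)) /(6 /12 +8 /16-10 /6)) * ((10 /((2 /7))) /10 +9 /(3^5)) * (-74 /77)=7067 /498960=0.01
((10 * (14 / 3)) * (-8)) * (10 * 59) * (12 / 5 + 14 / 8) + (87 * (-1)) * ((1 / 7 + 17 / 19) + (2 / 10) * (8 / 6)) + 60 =-1823749474 / 1995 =-914160.14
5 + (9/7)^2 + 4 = 10.65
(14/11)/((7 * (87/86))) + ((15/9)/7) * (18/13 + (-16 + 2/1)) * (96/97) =-23593436/8447439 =-2.79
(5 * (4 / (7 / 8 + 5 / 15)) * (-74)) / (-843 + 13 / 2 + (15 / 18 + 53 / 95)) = 5061600 / 3451087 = 1.47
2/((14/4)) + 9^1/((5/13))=839/35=23.97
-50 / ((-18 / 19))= 475 / 9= 52.78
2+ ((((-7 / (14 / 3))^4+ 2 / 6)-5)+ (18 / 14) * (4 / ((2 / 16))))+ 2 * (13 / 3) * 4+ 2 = 8983 / 112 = 80.21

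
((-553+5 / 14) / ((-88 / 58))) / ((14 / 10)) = 1121865 / 4312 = 260.17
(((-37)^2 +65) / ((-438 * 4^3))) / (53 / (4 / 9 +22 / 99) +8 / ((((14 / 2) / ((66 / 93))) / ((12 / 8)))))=-51863 / 81832416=-0.00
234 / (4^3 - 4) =39 / 10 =3.90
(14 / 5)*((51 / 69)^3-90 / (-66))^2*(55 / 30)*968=34468253083264 / 2220538335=15522.48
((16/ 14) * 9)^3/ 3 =124416/ 343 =362.73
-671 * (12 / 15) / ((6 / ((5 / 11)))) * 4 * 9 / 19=-1464 / 19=-77.05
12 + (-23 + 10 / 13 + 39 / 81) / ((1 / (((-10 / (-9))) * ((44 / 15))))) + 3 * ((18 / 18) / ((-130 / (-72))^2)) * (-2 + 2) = -558068 / 9477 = -58.89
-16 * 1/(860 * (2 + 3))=-4/1075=-0.00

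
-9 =-9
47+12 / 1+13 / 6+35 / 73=27001 / 438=61.65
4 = 4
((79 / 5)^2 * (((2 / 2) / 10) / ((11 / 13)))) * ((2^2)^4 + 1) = 20851181 / 2750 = 7582.25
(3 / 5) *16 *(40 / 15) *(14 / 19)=1792 / 95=18.86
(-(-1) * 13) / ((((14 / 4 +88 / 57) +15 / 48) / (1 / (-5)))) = -11856 / 24425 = -0.49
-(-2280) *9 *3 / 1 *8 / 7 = 70354.29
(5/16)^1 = 5/16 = 0.31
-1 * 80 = -80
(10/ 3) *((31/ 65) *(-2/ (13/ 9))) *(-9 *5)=16740/ 169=99.05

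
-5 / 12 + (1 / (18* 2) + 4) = 65 / 18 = 3.61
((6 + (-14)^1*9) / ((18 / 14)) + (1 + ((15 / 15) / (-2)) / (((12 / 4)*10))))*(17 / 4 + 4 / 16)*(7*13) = -1512693 / 40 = -37817.32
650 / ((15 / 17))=2210 / 3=736.67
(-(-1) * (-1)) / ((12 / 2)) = -1 / 6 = -0.17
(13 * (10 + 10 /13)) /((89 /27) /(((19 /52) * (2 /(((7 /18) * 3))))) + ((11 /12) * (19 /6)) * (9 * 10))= 861840 /1640651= 0.53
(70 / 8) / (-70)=-1 / 8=-0.12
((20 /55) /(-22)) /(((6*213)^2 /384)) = -64 /16468947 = -0.00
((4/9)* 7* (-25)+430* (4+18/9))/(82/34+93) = 191420/7299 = 26.23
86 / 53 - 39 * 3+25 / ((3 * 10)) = -36425 / 318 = -114.54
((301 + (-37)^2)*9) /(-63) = -1670 /7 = -238.57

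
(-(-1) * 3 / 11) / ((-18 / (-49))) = 49 / 66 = 0.74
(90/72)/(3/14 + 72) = 35/2022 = 0.02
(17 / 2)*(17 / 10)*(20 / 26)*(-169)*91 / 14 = -48841 / 4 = -12210.25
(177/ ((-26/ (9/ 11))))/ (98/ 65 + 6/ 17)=-2.99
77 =77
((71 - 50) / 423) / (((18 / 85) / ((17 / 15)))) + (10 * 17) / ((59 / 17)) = 22123817 / 449226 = 49.25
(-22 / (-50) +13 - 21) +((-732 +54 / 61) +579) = -243504 / 1525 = -159.67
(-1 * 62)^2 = 3844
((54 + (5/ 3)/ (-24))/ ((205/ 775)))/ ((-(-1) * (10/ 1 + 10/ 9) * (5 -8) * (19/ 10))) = -120373/ 37392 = -3.22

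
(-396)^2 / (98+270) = 426.13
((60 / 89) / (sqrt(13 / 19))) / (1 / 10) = 600* sqrt(247) / 1157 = 8.15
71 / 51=1.39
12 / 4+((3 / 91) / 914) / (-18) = 1497131 / 499044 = 3.00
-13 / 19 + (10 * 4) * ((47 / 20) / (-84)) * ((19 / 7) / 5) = -36077 / 27930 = -1.29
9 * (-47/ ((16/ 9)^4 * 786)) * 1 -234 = -234.05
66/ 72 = 11/ 12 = 0.92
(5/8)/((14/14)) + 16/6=79/24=3.29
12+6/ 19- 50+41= 63/ 19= 3.32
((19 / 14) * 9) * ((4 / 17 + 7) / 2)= 21033 / 476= 44.19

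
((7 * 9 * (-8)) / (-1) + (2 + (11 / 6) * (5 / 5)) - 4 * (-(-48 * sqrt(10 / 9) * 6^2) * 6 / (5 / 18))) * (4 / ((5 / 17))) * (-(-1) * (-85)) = 181338646.91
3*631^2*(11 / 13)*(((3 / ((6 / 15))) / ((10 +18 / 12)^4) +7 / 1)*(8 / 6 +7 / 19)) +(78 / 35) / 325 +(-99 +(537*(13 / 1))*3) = 729488332566934237 / 60480636125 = 12061518.85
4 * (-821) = -3284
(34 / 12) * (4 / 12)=17 / 18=0.94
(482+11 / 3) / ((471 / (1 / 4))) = 1457 / 5652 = 0.26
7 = 7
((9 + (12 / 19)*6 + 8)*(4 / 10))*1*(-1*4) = -632 / 19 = -33.26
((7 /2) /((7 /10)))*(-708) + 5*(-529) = -6185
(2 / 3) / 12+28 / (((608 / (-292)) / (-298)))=1370521 / 342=4007.37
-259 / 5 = -51.80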